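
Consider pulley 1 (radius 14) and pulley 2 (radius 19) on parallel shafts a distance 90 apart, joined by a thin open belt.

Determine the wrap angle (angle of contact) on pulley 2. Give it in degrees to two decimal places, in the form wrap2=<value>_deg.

wrap2=186.37_deg

open belt: β = asin((r2−r1)/C) = asin(5/90) = 3.1847°
wrap1 = π − 2β = 173.6305°
wrap2 = π + 2β = 186.3695°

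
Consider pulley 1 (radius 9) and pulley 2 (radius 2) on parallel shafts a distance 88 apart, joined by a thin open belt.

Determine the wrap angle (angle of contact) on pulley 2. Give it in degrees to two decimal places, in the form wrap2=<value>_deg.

wrap2=170.88_deg

open belt: β = asin((r2−r1)/C) = asin(-7/88) = -4.5624°
wrap1 = π − 2β = 189.1249°
wrap2 = π + 2β = 170.8751°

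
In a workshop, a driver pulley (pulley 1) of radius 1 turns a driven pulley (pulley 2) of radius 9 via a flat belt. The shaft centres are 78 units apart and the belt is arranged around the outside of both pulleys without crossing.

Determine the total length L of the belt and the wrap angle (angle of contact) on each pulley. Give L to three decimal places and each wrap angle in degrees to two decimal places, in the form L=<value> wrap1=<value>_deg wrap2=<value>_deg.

open belt: β = asin((r2−r1)/C) = asin(8/78) = 5.8868°
wrap1 = π − 2β = 168.2263°
wrap2 = π + 2β = 191.7737°
tangent length = C·cosβ = 77.5887
L = r1·wrap1 + r2·wrap2 + 2·C·cosβ = 1·2.9361 + 9·3.3471 + 2·77.5887 = 188.2372

L=188.237 wrap1=168.23_deg wrap2=191.77_deg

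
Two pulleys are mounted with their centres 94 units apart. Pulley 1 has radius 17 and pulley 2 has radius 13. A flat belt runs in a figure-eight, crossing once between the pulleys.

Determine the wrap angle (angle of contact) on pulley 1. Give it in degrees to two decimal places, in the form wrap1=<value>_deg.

wrap1=217.22_deg

crossed belt: β = asin((r1+r2)/C) = asin(30/94) = 18.6115°
wrap1 = wrap2 = π + 2β = 217.2229°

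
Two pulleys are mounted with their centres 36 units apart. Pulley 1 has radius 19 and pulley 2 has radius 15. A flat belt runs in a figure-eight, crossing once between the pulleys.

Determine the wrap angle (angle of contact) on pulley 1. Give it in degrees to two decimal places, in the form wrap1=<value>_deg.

crossed belt: β = asin((r1+r2)/C) = asin(34/36) = 70.8119°
wrap1 = wrap2 = π + 2β = 321.6237°

wrap1=321.62_deg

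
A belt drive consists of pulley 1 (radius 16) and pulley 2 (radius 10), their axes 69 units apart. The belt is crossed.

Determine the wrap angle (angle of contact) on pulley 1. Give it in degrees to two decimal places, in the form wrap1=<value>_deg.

crossed belt: β = asin((r1+r2)/C) = asin(26/69) = 22.1363°
wrap1 = wrap2 = π + 2β = 224.2726°

wrap1=224.27_deg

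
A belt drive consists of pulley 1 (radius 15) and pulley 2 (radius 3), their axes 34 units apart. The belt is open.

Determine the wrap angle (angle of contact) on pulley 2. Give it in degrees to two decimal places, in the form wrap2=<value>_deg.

open belt: β = asin((r2−r1)/C) = asin(-12/34) = -20.6673°
wrap1 = π − 2β = 221.3346°
wrap2 = π + 2β = 138.6654°

wrap2=138.67_deg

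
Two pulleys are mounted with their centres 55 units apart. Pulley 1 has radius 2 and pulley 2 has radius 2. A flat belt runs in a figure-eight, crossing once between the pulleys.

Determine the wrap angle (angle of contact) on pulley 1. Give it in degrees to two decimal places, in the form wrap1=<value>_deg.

wrap1=188.34_deg

crossed belt: β = asin((r1+r2)/C) = asin(4/55) = 4.1706°
wrap1 = wrap2 = π + 2β = 188.3413°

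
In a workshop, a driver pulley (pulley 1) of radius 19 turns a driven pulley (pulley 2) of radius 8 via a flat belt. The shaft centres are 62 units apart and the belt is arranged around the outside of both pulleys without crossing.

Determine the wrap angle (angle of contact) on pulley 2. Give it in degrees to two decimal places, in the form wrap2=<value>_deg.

wrap2=159.56_deg

open belt: β = asin((r2−r1)/C) = asin(-11/62) = -10.2195°
wrap1 = π − 2β = 200.4390°
wrap2 = π + 2β = 159.5610°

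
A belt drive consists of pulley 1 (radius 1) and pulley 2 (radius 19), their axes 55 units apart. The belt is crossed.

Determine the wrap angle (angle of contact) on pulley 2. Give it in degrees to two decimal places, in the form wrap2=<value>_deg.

crossed belt: β = asin((r1+r2)/C) = asin(20/55) = 21.3237°
wrap1 = wrap2 = π + 2β = 222.6474°

wrap2=222.65_deg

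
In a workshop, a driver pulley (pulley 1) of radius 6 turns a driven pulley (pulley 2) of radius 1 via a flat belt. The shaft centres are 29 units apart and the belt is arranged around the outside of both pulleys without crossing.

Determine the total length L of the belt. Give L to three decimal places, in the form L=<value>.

open belt: β = asin((r2−r1)/C) = asin(-5/29) = -9.9282°
wrap1 = π − 2β = 199.8564°
wrap2 = π + 2β = 160.1436°
tangent length = C·cosβ = 28.5657
L = r1·wrap1 + r2·wrap2 + 2·C·cosβ = 6·3.4882 + 1·2.7950 + 2·28.5657 = 80.8554

L=80.855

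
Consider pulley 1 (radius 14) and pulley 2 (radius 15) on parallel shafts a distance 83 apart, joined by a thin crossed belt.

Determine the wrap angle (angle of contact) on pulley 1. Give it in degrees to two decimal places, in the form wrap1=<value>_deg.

crossed belt: β = asin((r1+r2)/C) = asin(29/83) = 20.4505°
wrap1 = wrap2 = π + 2β = 220.9009°

wrap1=220.90_deg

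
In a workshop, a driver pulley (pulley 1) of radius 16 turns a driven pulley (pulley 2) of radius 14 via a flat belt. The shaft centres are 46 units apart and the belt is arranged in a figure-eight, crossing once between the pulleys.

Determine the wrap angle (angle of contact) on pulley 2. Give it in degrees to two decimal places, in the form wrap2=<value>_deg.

crossed belt: β = asin((r1+r2)/C) = asin(30/46) = 40.7057°
wrap1 = wrap2 = π + 2β = 261.4114°

wrap2=261.41_deg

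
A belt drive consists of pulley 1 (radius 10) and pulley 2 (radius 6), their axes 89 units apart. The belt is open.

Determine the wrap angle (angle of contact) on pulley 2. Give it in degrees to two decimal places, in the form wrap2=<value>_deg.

open belt: β = asin((r2−r1)/C) = asin(-4/89) = -2.5760°
wrap1 = π − 2β = 185.1519°
wrap2 = π + 2β = 174.8481°

wrap2=174.85_deg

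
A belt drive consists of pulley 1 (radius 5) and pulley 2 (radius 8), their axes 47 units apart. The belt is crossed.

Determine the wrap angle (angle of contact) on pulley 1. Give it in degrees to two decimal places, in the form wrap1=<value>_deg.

wrap1=212.11_deg

crossed belt: β = asin((r1+r2)/C) = asin(13/47) = 16.0571°
wrap1 = wrap2 = π + 2β = 212.1143°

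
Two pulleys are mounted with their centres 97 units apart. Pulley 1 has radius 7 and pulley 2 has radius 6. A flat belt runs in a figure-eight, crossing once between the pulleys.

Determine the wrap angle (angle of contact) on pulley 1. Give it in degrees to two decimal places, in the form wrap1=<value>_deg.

wrap1=195.40_deg

crossed belt: β = asin((r1+r2)/C) = asin(13/97) = 7.7020°
wrap1 = wrap2 = π + 2β = 195.4040°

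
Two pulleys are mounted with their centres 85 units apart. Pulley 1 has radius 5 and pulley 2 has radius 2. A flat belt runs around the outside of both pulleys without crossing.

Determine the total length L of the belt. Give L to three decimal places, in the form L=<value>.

L=192.097

open belt: β = asin((r2−r1)/C) = asin(-3/85) = -2.0226°
wrap1 = π − 2β = 184.0452°
wrap2 = π + 2β = 175.9548°
tangent length = C·cosβ = 84.9470
L = r1·wrap1 + r2·wrap2 + 2·C·cosβ = 5·3.2122 + 2·3.0710 + 2·84.9470 = 192.0970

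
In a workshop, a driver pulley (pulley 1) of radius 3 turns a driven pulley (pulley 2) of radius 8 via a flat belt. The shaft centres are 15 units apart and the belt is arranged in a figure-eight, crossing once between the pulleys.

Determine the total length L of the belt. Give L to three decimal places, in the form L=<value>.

crossed belt: β = asin((r1+r2)/C) = asin(11/15) = 47.1666°
wrap1 = wrap2 = π + 2β = 274.3331°
tangent length = C·cosβ = 10.1980
L = (r1+r2)·wrap + 2·C·cosβ = 11·4.7880 + 2·10.1980 = 73.0643

L=73.064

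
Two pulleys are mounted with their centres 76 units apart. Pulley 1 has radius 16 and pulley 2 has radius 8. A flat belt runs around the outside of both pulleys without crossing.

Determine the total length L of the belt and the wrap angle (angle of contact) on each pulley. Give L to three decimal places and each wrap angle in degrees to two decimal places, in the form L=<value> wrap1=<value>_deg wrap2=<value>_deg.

L=228.241 wrap1=192.08_deg wrap2=167.92_deg

open belt: β = asin((r2−r1)/C) = asin(-8/76) = -6.0423°
wrap1 = π − 2β = 192.0847°
wrap2 = π + 2β = 167.9153°
tangent length = C·cosβ = 75.5778
L = r1·wrap1 + r2·wrap2 + 2·C·cosβ = 16·3.3525 + 8·2.9307 + 2·75.5778 = 228.2411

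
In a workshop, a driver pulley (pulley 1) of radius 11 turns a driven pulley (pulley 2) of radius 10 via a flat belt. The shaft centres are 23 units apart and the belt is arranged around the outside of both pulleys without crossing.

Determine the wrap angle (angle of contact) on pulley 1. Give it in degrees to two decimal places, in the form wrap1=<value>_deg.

open belt: β = asin((r2−r1)/C) = asin(-1/23) = -2.4919°
wrap1 = π − 2β = 184.9838°
wrap2 = π + 2β = 175.0162°

wrap1=184.98_deg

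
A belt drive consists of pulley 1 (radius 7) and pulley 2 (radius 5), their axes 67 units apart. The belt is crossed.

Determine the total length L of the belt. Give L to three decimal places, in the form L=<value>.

L=173.854

crossed belt: β = asin((r1+r2)/C) = asin(12/67) = 10.3176°
wrap1 = wrap2 = π + 2β = 200.6352°
tangent length = C·cosβ = 65.9166
L = (r1+r2)·wrap + 2·C·cosβ = 12·3.5017 + 2·65.9166 = 173.8542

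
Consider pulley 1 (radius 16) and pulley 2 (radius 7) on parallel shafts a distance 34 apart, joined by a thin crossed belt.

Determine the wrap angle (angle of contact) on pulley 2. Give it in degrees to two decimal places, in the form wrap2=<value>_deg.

crossed belt: β = asin((r1+r2)/C) = asin(23/34) = 42.5685°
wrap1 = wrap2 = π + 2β = 265.1369°

wrap2=265.14_deg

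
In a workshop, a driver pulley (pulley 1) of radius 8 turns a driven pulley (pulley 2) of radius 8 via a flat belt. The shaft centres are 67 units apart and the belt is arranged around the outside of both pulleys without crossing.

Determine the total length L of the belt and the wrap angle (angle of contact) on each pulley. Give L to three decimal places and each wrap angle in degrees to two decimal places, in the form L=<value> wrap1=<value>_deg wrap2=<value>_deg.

L=184.265 wrap1=180.00_deg wrap2=180.00_deg

open belt: β = asin((r2−r1)/C) = asin(0/67) = 0.0000°
wrap1 = π − 2β = 180.0000°
wrap2 = π + 2β = 180.0000°
tangent length = C·cosβ = 67.0000
L = r1·wrap1 + r2·wrap2 + 2·C·cosβ = 8·3.1416 + 8·3.1416 + 2·67.0000 = 184.2655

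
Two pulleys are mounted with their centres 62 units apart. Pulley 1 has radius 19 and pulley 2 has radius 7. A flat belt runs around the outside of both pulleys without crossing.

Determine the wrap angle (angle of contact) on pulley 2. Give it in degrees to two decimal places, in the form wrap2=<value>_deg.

wrap2=157.68_deg

open belt: β = asin((r2−r1)/C) = asin(-12/62) = -11.1599°
wrap1 = π − 2β = 202.3199°
wrap2 = π + 2β = 157.6801°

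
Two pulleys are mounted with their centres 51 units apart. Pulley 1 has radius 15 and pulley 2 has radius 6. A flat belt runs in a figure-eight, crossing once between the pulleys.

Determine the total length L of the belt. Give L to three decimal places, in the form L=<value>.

L=176.749

crossed belt: β = asin((r1+r2)/C) = asin(21/51) = 24.3157°
wrap1 = wrap2 = π + 2β = 228.6315°
tangent length = C·cosβ = 46.4758
L = (r1+r2)·wrap + 2·C·cosβ = 21·3.9904 + 2·46.4758 = 176.7494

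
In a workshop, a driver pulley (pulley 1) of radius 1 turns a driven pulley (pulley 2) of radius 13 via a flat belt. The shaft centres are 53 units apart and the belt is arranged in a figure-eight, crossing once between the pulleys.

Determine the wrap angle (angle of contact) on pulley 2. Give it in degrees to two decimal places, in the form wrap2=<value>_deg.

crossed belt: β = asin((r1+r2)/C) = asin(14/53) = 15.3165°
wrap1 = wrap2 = π + 2β = 210.6330°

wrap2=210.63_deg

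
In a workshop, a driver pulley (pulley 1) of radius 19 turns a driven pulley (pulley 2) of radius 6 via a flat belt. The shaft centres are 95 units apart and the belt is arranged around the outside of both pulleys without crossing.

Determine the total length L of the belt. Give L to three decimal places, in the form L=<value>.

L=270.322

open belt: β = asin((r2−r1)/C) = asin(-13/95) = -7.8652°
wrap1 = π − 2β = 195.7303°
wrap2 = π + 2β = 164.2697°
tangent length = C·cosβ = 94.1063
L = r1·wrap1 + r2·wrap2 + 2·C·cosβ = 19·3.4161 + 6·2.8670 + 2·94.1063 = 270.3216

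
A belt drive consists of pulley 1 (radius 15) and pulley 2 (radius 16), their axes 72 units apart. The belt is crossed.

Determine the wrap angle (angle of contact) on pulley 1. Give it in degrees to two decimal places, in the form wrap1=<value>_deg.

crossed belt: β = asin((r1+r2)/C) = asin(31/72) = 25.5028°
wrap1 = wrap2 = π + 2β = 231.0056°

wrap1=231.01_deg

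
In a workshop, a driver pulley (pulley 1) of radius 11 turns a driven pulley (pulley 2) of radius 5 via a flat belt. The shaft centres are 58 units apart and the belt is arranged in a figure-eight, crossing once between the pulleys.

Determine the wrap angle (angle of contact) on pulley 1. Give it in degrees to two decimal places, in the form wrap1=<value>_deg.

crossed belt: β = asin((r1+r2)/C) = asin(16/58) = 16.0134°
wrap1 = wrap2 = π + 2β = 212.0268°

wrap1=212.03_deg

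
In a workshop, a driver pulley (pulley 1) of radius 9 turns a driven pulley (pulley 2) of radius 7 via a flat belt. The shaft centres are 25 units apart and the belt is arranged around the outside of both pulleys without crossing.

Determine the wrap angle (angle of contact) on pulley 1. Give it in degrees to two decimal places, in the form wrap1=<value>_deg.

open belt: β = asin((r2−r1)/C) = asin(-2/25) = -4.5886°
wrap1 = π − 2β = 189.1771°
wrap2 = π + 2β = 170.8229°

wrap1=189.18_deg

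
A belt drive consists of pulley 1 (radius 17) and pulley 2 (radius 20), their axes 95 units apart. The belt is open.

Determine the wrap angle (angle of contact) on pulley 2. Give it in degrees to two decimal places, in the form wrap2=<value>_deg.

open belt: β = asin((r2−r1)/C) = asin(3/95) = 1.8096°
wrap1 = π − 2β = 176.3807°
wrap2 = π + 2β = 183.6193°

wrap2=183.62_deg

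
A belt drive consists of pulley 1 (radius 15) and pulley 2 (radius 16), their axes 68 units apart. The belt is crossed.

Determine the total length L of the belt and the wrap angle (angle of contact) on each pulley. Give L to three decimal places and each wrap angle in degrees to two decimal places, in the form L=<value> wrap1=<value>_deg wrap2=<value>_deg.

crossed belt: β = asin((r1+r2)/C) = asin(31/68) = 27.1217°
wrap1 = wrap2 = π + 2β = 234.2434°
tangent length = C·cosβ = 60.5227
L = (r1+r2)·wrap + 2·C·cosβ = 31·4.0883 + 2·60.5227 = 247.7833

L=247.783 wrap1=234.24_deg wrap2=234.24_deg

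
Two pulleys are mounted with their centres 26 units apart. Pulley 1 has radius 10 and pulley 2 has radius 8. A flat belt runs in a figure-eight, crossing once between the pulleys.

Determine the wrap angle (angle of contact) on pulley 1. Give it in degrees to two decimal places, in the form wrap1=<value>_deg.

wrap1=267.63_deg

crossed belt: β = asin((r1+r2)/C) = asin(18/26) = 43.8131°
wrap1 = wrap2 = π + 2β = 267.6261°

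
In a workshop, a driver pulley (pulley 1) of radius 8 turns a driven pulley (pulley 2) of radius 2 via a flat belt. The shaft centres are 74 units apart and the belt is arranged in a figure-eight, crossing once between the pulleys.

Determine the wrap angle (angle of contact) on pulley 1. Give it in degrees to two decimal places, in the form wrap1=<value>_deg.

crossed belt: β = asin((r1+r2)/C) = asin(10/74) = 7.7664°
wrap1 = wrap2 = π + 2β = 195.5329°

wrap1=195.53_deg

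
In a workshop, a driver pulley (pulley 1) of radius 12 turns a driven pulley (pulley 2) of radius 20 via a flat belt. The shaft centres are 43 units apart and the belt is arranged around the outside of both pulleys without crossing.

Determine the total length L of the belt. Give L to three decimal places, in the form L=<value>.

L=188.024

open belt: β = asin((r2−r1)/C) = asin(8/43) = 10.7222°
wrap1 = π − 2β = 158.5557°
wrap2 = π + 2β = 201.4443°
tangent length = C·cosβ = 42.2493
L = r1·wrap1 + r2·wrap2 + 2·C·cosβ = 12·2.7673 + 20·3.5159 + 2·42.2493 = 188.0237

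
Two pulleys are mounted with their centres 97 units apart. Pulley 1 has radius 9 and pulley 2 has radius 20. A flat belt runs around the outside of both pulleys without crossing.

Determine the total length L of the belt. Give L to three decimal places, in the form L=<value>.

open belt: β = asin((r2−r1)/C) = asin(11/97) = 6.5115°
wrap1 = π − 2β = 166.9771°
wrap2 = π + 2β = 193.0229°
tangent length = C·cosβ = 96.3743
L = r1·wrap1 + r2·wrap2 + 2·C·cosβ = 9·2.9143 + 20·3.3689 + 2·96.3743 = 286.3550

L=286.355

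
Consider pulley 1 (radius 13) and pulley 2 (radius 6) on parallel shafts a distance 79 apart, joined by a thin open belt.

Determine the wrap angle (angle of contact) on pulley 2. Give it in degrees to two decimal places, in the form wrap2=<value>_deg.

wrap2=169.83_deg

open belt: β = asin((r2−r1)/C) = asin(-7/79) = -5.0835°
wrap1 = π − 2β = 190.1670°
wrap2 = π + 2β = 169.8330°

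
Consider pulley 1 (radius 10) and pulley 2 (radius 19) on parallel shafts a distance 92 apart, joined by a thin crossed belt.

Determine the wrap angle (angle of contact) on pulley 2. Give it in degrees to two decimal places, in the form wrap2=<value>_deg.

wrap2=216.75_deg

crossed belt: β = asin((r1+r2)/C) = asin(29/92) = 18.3739°
wrap1 = wrap2 = π + 2β = 216.7479°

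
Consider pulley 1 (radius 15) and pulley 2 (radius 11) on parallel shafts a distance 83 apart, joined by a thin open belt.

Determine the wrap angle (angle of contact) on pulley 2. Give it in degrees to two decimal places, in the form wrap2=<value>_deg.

open belt: β = asin((r2−r1)/C) = asin(-4/83) = -2.7623°
wrap1 = π − 2β = 185.5246°
wrap2 = π + 2β = 174.4754°

wrap2=174.48_deg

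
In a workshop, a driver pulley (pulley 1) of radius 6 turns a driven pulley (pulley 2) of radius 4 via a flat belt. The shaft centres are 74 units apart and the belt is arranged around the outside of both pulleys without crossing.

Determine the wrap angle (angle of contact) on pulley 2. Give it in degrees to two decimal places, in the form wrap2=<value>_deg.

open belt: β = asin((r2−r1)/C) = asin(-2/74) = -1.5487°
wrap1 = π − 2β = 183.0974°
wrap2 = π + 2β = 176.9026°

wrap2=176.90_deg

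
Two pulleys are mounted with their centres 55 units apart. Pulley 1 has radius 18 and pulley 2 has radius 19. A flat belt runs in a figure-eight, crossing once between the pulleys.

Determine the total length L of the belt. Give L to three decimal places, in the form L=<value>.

L=252.231

crossed belt: β = asin((r1+r2)/C) = asin(37/55) = 42.2779°
wrap1 = wrap2 = π + 2β = 264.5558°
tangent length = C·cosβ = 40.6940
L = (r1+r2)·wrap + 2·C·cosβ = 37·4.6174 + 2·40.6940 = 252.2307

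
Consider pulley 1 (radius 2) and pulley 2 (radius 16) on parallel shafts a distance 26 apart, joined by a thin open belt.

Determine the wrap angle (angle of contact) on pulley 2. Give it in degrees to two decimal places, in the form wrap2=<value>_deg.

wrap2=245.16_deg

open belt: β = asin((r2−r1)/C) = asin(14/26) = 32.5790°
wrap1 = π − 2β = 114.8421°
wrap2 = π + 2β = 245.1579°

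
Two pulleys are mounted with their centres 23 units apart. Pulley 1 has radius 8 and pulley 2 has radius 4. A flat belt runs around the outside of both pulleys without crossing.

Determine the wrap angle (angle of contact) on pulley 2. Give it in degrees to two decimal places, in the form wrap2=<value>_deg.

wrap2=159.97_deg

open belt: β = asin((r2−r1)/C) = asin(-4/23) = -10.0154°
wrap1 = π − 2β = 200.0308°
wrap2 = π + 2β = 159.9692°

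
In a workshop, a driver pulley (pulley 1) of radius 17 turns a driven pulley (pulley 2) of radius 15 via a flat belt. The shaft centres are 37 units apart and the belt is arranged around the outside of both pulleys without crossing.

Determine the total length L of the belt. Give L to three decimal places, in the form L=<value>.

open belt: β = asin((r2−r1)/C) = asin(-2/37) = -3.0986°
wrap1 = π − 2β = 186.1972°
wrap2 = π + 2β = 173.8028°
tangent length = C·cosβ = 36.9459
L = r1·wrap1 + r2·wrap2 + 2·C·cosβ = 17·3.2498 + 15·3.0334 + 2·36.9459 = 174.6391

L=174.639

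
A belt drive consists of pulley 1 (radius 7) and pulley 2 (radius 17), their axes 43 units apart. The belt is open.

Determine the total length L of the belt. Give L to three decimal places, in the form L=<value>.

open belt: β = asin((r2−r1)/C) = asin(10/43) = 13.4477°
wrap1 = π − 2β = 153.1045°
wrap2 = π + 2β = 206.8955°
tangent length = C·cosβ = 41.8210
L = r1·wrap1 + r2·wrap2 + 2·C·cosβ = 7·2.6722 + 17·3.6110 + 2·41.8210 = 163.7345

L=163.734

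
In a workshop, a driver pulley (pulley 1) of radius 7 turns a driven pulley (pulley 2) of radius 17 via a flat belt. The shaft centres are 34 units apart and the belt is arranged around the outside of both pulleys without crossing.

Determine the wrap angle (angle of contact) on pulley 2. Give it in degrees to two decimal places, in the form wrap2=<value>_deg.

wrap2=214.21_deg

open belt: β = asin((r2−r1)/C) = asin(10/34) = 17.1046°
wrap1 = π − 2β = 145.7907°
wrap2 = π + 2β = 214.2093°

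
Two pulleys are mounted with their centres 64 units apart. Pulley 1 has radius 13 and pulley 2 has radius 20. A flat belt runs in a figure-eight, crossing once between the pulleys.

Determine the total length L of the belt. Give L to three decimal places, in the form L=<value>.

crossed belt: β = asin((r1+r2)/C) = asin(33/64) = 31.0392°
wrap1 = wrap2 = π + 2β = 242.0785°
tangent length = C·cosβ = 54.8361
L = (r1+r2)·wrap + 2·C·cosβ = 33·4.2251 + 2·54.8361 = 249.0994

L=249.099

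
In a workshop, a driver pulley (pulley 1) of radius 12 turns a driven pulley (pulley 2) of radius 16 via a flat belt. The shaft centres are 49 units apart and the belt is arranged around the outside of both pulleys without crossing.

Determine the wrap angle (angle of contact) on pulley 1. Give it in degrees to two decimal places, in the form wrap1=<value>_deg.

wrap1=170.64_deg

open belt: β = asin((r2−r1)/C) = asin(4/49) = 4.6824°
wrap1 = π − 2β = 170.6352°
wrap2 = π + 2β = 189.3648°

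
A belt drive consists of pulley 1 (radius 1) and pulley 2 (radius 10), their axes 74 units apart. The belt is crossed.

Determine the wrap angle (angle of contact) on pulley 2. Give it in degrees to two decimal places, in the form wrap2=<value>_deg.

crossed belt: β = asin((r1+r2)/C) = asin(11/74) = 8.5486°
wrap1 = wrap2 = π + 2β = 197.0972°

wrap2=197.10_deg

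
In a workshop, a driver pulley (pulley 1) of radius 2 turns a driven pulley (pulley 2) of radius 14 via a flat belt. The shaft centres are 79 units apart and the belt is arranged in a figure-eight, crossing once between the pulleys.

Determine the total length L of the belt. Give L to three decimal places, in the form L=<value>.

crossed belt: β = asin((r1+r2)/C) = asin(16/79) = 11.6850°
wrap1 = wrap2 = π + 2β = 203.3701°
tangent length = C·cosβ = 77.3628
L = (r1+r2)·wrap + 2·C·cosβ = 16·3.5495 + 2·77.3628 = 211.5172

L=211.517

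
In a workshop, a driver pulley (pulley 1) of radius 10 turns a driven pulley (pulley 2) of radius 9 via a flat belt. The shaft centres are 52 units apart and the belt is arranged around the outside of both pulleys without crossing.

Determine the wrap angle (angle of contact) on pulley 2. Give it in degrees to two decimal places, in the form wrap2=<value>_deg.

open belt: β = asin((r2−r1)/C) = asin(-1/52) = -1.1019°
wrap1 = π − 2β = 182.2038°
wrap2 = π + 2β = 177.7962°

wrap2=177.80_deg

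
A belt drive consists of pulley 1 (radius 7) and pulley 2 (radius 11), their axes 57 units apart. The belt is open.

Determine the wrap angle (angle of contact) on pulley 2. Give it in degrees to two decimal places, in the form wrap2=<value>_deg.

open belt: β = asin((r2−r1)/C) = asin(4/57) = 4.0241°
wrap1 = π − 2β = 171.9519°
wrap2 = π + 2β = 188.0481°

wrap2=188.05_deg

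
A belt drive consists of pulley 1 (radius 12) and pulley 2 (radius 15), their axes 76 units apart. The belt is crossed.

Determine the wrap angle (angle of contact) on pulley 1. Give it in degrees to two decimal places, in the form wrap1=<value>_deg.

crossed belt: β = asin((r1+r2)/C) = asin(27/76) = 20.8096°
wrap1 = wrap2 = π + 2β = 221.6191°

wrap1=221.62_deg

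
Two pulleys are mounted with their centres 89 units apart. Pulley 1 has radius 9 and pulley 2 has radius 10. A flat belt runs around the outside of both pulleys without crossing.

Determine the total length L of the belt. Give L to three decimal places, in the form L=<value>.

open belt: β = asin((r2−r1)/C) = asin(1/89) = 0.6438°
wrap1 = π − 2β = 178.7124°
wrap2 = π + 2β = 181.2876°
tangent length = C·cosβ = 88.9944
L = r1·wrap1 + r2·wrap2 + 2·C·cosβ = 9·3.1191 + 10·3.1641 + 2·88.9944 = 237.7015

L=237.701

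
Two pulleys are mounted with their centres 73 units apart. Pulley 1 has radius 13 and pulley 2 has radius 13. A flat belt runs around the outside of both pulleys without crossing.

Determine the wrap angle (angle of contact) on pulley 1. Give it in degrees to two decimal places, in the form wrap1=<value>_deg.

wrap1=180.00_deg

open belt: β = asin((r2−r1)/C) = asin(0/73) = 0.0000°
wrap1 = π − 2β = 180.0000°
wrap2 = π + 2β = 180.0000°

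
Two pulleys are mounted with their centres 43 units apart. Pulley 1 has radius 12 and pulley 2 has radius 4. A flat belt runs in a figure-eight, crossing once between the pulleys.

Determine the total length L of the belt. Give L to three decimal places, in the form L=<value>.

L=142.291

crossed belt: β = asin((r1+r2)/C) = asin(16/43) = 21.8448°
wrap1 = wrap2 = π + 2β = 223.6895°
tangent length = C·cosβ = 39.9124
L = (r1+r2)·wrap + 2·C·cosβ = 16·3.9041 + 2·39.9124 = 142.2907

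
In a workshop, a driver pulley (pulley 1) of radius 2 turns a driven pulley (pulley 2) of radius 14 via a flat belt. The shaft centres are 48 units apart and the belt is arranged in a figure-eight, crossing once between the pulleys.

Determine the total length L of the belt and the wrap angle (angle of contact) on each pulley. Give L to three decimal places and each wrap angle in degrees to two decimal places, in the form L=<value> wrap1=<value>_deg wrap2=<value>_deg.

L=151.650 wrap1=218.94_deg wrap2=218.94_deg

crossed belt: β = asin((r1+r2)/C) = asin(16/48) = 19.4712°
wrap1 = wrap2 = π + 2β = 218.9424°
tangent length = C·cosβ = 45.2548
L = (r1+r2)·wrap + 2·C·cosβ = 16·3.8213 + 2·45.2548 = 151.6499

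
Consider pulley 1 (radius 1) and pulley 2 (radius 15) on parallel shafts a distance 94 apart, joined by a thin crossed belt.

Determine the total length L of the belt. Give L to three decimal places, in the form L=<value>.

L=240.996

crossed belt: β = asin((r1+r2)/C) = asin(16/94) = 9.8002°
wrap1 = wrap2 = π + 2β = 199.6004°
tangent length = C·cosβ = 92.6283
L = (r1+r2)·wrap + 2·C·cosβ = 16·3.4837 + 2·92.6283 = 240.9955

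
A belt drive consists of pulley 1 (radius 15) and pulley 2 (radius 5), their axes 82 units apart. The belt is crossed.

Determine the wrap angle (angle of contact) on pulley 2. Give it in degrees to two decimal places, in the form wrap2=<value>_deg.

crossed belt: β = asin((r1+r2)/C) = asin(20/82) = 14.1170°
wrap1 = wrap2 = π + 2β = 208.2340°

wrap2=208.23_deg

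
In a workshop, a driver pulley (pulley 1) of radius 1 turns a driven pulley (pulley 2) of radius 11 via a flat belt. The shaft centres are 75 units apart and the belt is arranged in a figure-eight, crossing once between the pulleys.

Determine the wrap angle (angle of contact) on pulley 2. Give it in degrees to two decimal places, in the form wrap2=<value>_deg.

crossed belt: β = asin((r1+r2)/C) = asin(12/75) = 9.2069°
wrap1 = wrap2 = π + 2β = 198.4138°

wrap2=198.41_deg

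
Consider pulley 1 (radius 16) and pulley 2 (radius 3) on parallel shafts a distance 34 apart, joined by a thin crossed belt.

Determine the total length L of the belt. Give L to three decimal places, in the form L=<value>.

crossed belt: β = asin((r1+r2)/C) = asin(19/34) = 33.9745°
wrap1 = wrap2 = π + 2β = 247.9490°
tangent length = C·cosβ = 28.1957
L = (r1+r2)·wrap + 2·C·cosβ = 19·4.3275 + 2·28.1957 = 138.6145

L=138.614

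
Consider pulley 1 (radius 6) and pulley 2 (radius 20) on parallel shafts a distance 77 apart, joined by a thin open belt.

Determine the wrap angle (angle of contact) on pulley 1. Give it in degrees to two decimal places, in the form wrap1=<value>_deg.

wrap1=159.05_deg

open belt: β = asin((r2−r1)/C) = asin(14/77) = 10.4757°
wrap1 = π − 2β = 159.0486°
wrap2 = π + 2β = 200.9514°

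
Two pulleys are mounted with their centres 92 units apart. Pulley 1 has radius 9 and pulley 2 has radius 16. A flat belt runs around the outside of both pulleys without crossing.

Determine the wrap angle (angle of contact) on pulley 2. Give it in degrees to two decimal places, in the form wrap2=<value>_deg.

wrap2=188.73_deg

open belt: β = asin((r2−r1)/C) = asin(7/92) = 4.3637°
wrap1 = π − 2β = 171.2726°
wrap2 = π + 2β = 188.7274°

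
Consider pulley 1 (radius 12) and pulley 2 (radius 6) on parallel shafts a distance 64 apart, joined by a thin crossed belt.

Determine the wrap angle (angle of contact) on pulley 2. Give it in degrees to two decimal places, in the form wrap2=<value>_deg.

wrap2=212.67_deg

crossed belt: β = asin((r1+r2)/C) = asin(18/64) = 16.3348°
wrap1 = wrap2 = π + 2β = 212.6696°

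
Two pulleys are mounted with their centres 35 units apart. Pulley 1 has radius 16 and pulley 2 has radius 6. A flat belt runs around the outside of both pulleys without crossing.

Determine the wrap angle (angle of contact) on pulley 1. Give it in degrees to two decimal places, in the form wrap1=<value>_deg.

open belt: β = asin((r2−r1)/C) = asin(-10/35) = -16.6015°
wrap1 = π − 2β = 213.2031°
wrap2 = π + 2β = 146.7969°

wrap1=213.20_deg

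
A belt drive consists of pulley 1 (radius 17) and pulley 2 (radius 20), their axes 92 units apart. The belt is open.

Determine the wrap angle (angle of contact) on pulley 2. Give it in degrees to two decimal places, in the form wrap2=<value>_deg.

wrap2=183.74_deg

open belt: β = asin((r2−r1)/C) = asin(3/92) = 1.8687°
wrap1 = π − 2β = 176.2627°
wrap2 = π + 2β = 183.7373°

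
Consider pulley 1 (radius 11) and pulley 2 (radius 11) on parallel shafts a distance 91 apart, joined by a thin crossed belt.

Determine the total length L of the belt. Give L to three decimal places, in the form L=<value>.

crossed belt: β = asin((r1+r2)/C) = asin(22/91) = 13.9903°
wrap1 = wrap2 = π + 2β = 207.9807°
tangent length = C·cosβ = 88.3006
L = (r1+r2)·wrap + 2·C·cosβ = 22·3.6299 + 2·88.3006 = 256.4601

L=256.460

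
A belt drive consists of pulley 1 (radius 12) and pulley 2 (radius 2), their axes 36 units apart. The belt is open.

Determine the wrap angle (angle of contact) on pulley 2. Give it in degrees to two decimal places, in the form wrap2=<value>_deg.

wrap2=147.74_deg

open belt: β = asin((r2−r1)/C) = asin(-10/36) = -16.1276°
wrap1 = π − 2β = 212.2552°
wrap2 = π + 2β = 147.7448°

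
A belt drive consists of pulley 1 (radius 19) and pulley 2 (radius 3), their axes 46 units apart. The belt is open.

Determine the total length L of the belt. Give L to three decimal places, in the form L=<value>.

L=166.739

open belt: β = asin((r2−r1)/C) = asin(-16/46) = -20.3544°
wrap1 = π − 2β = 220.7088°
wrap2 = π + 2β = 139.2912°
tangent length = C·cosβ = 43.1277
L = r1·wrap1 + r2·wrap2 + 2·C·cosβ = 19·3.8521 + 3·2.4311 + 2·43.1277 = 166.7385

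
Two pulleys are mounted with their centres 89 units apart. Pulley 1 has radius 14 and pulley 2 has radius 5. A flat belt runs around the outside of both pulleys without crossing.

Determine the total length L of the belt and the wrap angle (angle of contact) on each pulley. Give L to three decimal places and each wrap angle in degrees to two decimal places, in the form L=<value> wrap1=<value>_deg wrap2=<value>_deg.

open belt: β = asin((r2−r1)/C) = asin(-9/89) = -5.8039°
wrap1 = π − 2β = 191.6078°
wrap2 = π + 2β = 168.3922°
tangent length = C·cosβ = 88.5438
L = r1·wrap1 + r2·wrap2 + 2·C·cosβ = 14·3.3442 + 5·2.9390 + 2·88.5438 = 238.6012

L=238.601 wrap1=191.61_deg wrap2=168.39_deg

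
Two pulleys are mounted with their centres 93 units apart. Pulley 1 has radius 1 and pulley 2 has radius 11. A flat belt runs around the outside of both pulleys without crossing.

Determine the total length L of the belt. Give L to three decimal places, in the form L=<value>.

open belt: β = asin((r2−r1)/C) = asin(10/93) = 6.1728°
wrap1 = π − 2β = 167.6545°
wrap2 = π + 2β = 192.3455°
tangent length = C·cosβ = 92.4608
L = r1·wrap1 + r2·wrap2 + 2·C·cosβ = 1·2.9261 + 11·3.3571 + 2·92.4608 = 224.7754

L=224.775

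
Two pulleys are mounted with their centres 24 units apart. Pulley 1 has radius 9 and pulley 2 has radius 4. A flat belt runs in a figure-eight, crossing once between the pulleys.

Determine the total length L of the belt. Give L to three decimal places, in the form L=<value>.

L=96.072

crossed belt: β = asin((r1+r2)/C) = asin(13/24) = 32.7972°
wrap1 = wrap2 = π + 2β = 245.5943°
tangent length = C·cosβ = 20.1742
L = (r1+r2)·wrap + 2·C·cosβ = 13·4.2864 + 2·20.1742 = 96.0721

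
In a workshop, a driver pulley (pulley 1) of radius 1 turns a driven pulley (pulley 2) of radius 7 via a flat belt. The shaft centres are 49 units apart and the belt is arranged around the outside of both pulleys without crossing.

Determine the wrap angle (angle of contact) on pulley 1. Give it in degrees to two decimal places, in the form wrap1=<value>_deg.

open belt: β = asin((r2−r1)/C) = asin(6/49) = 7.0335°
wrap1 = π − 2β = 165.9331°
wrap2 = π + 2β = 194.0669°

wrap1=165.93_deg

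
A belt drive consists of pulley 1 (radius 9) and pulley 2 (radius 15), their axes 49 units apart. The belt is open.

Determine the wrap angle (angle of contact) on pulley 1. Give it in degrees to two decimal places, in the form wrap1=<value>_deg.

wrap1=165.93_deg

open belt: β = asin((r2−r1)/C) = asin(6/49) = 7.0335°
wrap1 = π − 2β = 165.9331°
wrap2 = π + 2β = 194.0669°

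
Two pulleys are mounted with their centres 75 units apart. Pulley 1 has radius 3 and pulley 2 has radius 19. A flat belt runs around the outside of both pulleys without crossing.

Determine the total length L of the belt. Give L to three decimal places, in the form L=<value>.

L=222.541

open belt: β = asin((r2−r1)/C) = asin(16/75) = 12.3178°
wrap1 = π − 2β = 155.3645°
wrap2 = π + 2β = 204.6355°
tangent length = C·cosβ = 73.2735
L = r1·wrap1 + r2·wrap2 + 2·C·cosβ = 3·2.7116 + 19·3.5716 + 2·73.2735 = 222.5415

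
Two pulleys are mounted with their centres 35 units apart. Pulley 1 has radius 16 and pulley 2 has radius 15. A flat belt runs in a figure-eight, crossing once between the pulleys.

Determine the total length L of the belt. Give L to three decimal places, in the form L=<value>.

crossed belt: β = asin((r1+r2)/C) = asin(31/35) = 62.3396°
wrap1 = wrap2 = π + 2β = 304.6791°
tangent length = C·cosβ = 16.2481
L = (r1+r2)·wrap + 2·C·cosβ = 31·5.3177 + 2·16.2481 = 197.3434

L=197.343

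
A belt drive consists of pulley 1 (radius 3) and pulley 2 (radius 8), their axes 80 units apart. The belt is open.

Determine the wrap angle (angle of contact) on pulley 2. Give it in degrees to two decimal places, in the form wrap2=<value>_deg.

open belt: β = asin((r2−r1)/C) = asin(5/80) = 3.5833°
wrap1 = π − 2β = 172.8334°
wrap2 = π + 2β = 187.1666°

wrap2=187.17_deg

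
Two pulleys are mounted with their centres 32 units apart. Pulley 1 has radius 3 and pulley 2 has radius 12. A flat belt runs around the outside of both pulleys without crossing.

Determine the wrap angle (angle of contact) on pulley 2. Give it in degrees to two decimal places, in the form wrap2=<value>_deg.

open belt: β = asin((r2−r1)/C) = asin(9/32) = 16.3348°
wrap1 = π − 2β = 147.3304°
wrap2 = π + 2β = 212.6696°

wrap2=212.67_deg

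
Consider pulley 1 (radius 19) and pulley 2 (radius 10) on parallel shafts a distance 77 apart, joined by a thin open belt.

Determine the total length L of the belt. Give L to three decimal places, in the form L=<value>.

L=246.159

open belt: β = asin((r2−r1)/C) = asin(-9/77) = -6.7123°
wrap1 = π − 2β = 193.4245°
wrap2 = π + 2β = 166.5755°
tangent length = C·cosβ = 76.4722
L = r1·wrap1 + r2·wrap2 + 2·C·cosβ = 19·3.3759 + 10·2.9073 + 2·76.4722 = 246.1593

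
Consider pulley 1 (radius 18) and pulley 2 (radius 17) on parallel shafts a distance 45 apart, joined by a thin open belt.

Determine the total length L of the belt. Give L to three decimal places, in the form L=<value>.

L=199.978

open belt: β = asin((r2−r1)/C) = asin(-1/45) = -1.2733°
wrap1 = π − 2β = 182.5467°
wrap2 = π + 2β = 177.4533°
tangent length = C·cosβ = 44.9889
L = r1·wrap1 + r2·wrap2 + 2·C·cosβ = 18·3.1860 + 17·3.0971 + 2·44.9889 = 199.9780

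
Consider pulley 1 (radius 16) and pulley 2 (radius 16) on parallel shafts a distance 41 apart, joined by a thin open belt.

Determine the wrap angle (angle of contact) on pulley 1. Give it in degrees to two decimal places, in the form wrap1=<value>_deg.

open belt: β = asin((r2−r1)/C) = asin(0/41) = 0.0000°
wrap1 = π − 2β = 180.0000°
wrap2 = π + 2β = 180.0000°

wrap1=180.00_deg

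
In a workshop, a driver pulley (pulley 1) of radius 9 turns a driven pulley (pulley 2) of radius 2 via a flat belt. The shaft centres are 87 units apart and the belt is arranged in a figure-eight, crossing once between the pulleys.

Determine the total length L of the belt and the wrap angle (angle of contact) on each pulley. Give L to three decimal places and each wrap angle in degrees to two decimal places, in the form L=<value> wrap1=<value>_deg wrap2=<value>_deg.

crossed belt: β = asin((r1+r2)/C) = asin(11/87) = 7.2637°
wrap1 = wrap2 = π + 2β = 194.5275°
tangent length = C·cosβ = 86.3018
L = (r1+r2)·wrap + 2·C·cosβ = 11·3.3951 + 2·86.3018 = 209.9502

L=209.950 wrap1=194.53_deg wrap2=194.53_deg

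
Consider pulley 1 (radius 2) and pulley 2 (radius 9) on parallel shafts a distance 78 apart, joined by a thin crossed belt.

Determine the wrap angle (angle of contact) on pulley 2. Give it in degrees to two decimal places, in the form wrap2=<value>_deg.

crossed belt: β = asin((r1+r2)/C) = asin(11/78) = 8.1072°
wrap1 = wrap2 = π + 2β = 196.2144°

wrap2=196.21_deg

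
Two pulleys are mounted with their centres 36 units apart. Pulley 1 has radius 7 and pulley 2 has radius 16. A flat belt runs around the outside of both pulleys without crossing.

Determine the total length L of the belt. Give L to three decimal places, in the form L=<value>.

open belt: β = asin((r2−r1)/C) = asin(9/36) = 14.4775°
wrap1 = π − 2β = 151.0450°
wrap2 = π + 2β = 208.9550°
tangent length = C·cosβ = 34.8569
L = r1·wrap1 + r2·wrap2 + 2·C·cosβ = 7·2.6362 + 16·3.6470 + 2·34.8569 = 146.5186

L=146.519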